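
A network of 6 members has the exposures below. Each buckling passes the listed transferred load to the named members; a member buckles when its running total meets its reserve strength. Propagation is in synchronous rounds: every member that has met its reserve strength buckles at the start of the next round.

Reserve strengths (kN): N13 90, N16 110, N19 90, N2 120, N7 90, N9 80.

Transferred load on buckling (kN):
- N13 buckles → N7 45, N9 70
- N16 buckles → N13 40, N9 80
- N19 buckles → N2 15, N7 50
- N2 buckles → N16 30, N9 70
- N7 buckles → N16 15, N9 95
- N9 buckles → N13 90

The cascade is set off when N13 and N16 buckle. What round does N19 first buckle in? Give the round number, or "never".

Round 1 — N13, N16 buckle (initial).
  N7: +45 → 45 < 90
  N9: +70+80 → 150 ≥ 80
Round 2 — N9 buckles.
No further bucklings.

never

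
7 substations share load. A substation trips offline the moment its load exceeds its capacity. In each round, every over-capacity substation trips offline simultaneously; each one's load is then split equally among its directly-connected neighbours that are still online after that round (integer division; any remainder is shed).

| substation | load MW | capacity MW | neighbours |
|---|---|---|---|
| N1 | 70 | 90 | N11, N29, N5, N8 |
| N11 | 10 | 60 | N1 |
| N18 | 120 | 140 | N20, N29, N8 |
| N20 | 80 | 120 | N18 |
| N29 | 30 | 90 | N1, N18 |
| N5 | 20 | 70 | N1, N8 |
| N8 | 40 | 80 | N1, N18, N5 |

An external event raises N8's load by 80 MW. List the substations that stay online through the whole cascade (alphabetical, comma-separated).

N11

Round 1 — N8 at 120 > 80. N8 trips offline.
  N8 sheds 120 MW to N1, N18, N5: 40 each.
    N1: 70+40 = 110 > 90
    N18: 120+40 = 160 > 140
    N5: 20+40 = 60 ≤ 70
Round 2 — N1, N18 trip offline.
  N1 sheds 110 MW to N11, N29, N5: 36 each (2 lost).
    N11: 10+36 = 46 ≤ 60
    N29: 30+36 = 66 ≤ 90
    N5: 60+36 = 96 > 70
  N18 sheds 160 MW to N20, N29: 80 each.
    N20: 80+80 = 160 > 120
    N29: 66+80 = 146 > 90
Round 3 — N20, N29, N5 trip offline.
  N20 sheds 160 MW: no online neighbours, lost.
  N29 sheds 146 MW: no online neighbours, lost.
  N5 sheds 96 MW: no online neighbours, lost.
No further trips.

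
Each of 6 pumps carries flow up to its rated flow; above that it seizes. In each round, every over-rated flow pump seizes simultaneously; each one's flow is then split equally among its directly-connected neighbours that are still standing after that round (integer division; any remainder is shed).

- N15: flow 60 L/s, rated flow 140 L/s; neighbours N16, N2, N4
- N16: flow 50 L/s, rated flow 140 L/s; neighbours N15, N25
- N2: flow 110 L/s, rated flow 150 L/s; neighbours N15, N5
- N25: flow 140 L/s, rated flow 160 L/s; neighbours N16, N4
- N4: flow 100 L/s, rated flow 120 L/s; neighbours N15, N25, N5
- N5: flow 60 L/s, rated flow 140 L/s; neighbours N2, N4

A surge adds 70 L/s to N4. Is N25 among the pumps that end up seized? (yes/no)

yes

Round 1 — N4 at 170 > 120. N4 seizes.
  N4 sheds 170 L/s to N15, N25, N5: 56 each (2 lost).
    N15: 60+56 = 116 ≤ 140
    N25: 140+56 = 196 > 160
    N5: 60+56 = 116 ≤ 140
Round 2 — N25 seizes.
  N25 sheds 196 L/s to N16: 196 each.
    N16: 50+196 = 246 > 140
Round 3 — N16 seizes.
  N16 sheds 246 L/s to N15: 246 each.
    N15: 116+246 = 362 > 140
Round 4 — N15 seizes.
  N15 sheds 362 L/s to N2: 362 each.
    N2: 110+362 = 472 > 150
Round 5 — N2 seizes.
  N2 sheds 472 L/s to N5: 472 each.
    N5: 116+472 = 588 > 140
Round 6 — N5 seizes.
  N5 sheds 588 L/s: no online neighbours, lost.
No further seizures.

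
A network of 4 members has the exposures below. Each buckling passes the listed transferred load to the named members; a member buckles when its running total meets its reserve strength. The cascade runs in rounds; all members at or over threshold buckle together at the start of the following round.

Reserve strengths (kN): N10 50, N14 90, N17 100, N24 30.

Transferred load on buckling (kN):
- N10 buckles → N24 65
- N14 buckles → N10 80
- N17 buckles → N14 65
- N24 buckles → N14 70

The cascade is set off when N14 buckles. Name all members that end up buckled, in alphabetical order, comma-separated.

Round 1 — N14 buckles (initial).
  N10: +80 → 80 ≥ 50
Round 2 — N10 buckles.
  N24: +65 → 65 ≥ 30
Round 3 — N24 buckles.
No further bucklings.

N10, N14, N24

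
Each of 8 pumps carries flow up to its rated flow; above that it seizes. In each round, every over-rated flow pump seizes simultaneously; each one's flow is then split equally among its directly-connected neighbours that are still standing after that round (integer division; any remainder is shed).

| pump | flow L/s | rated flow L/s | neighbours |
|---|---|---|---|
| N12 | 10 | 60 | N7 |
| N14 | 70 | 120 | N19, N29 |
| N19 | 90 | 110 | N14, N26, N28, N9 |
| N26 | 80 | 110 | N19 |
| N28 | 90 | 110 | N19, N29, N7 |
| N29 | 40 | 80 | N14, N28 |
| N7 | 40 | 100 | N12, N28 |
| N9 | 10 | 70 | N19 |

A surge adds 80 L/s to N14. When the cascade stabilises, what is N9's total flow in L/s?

Round 1 — N14 at 150 > 120. N14 seizes.
  N14 sheds 150 L/s to N19, N29: 75 each.
    N19: 90+75 = 165 > 110
    N29: 40+75 = 115 > 80
Round 2 — N19, N29 seize.
  N19 sheds 165 L/s to N26, N28, N9: 55 each.
    N26: 80+55 = 135 > 110
    N28: 90+55 = 145 > 110
    N9: 10+55 = 65 ≤ 70
  N29 sheds 115 L/s to N28: 115 each.
    N28: 145+115 = 260 > 110
Round 3 — N26, N28 seize.
  N26 sheds 135 L/s: no online neighbours, lost.
  N28 sheds 260 L/s to N7: 260 each.
    N7: 40+260 = 300 > 100
Round 4 — N7 seizes.
  N7 sheds 300 L/s to N12: 300 each.
    N12: 10+300 = 310 > 60
Round 5 — N12 seizes.
  N12 sheds 310 L/s: no online neighbours, lost.
No further seizures.

65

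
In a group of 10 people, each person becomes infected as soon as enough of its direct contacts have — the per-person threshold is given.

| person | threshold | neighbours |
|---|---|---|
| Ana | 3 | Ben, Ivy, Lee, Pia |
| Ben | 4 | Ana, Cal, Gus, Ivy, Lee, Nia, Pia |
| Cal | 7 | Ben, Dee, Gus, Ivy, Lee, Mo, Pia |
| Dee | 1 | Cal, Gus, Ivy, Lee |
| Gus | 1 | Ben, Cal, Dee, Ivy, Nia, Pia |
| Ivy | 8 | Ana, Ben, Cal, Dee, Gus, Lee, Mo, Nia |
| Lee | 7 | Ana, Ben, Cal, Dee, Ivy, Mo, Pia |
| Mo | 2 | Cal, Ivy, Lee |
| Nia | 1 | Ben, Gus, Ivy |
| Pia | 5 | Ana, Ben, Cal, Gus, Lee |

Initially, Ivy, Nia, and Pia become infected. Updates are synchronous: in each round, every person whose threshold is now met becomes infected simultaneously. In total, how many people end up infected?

7

Round 1 — Ivy, Nia, Pia become infected (initial).
Round 2 — checking thresholds:
  Ana: 2 of 4 neighbours < 3, not yet.
  Ben: 3 of 7 neighbours < 4, not yet.
  Cal: 2 of 7 neighbours < 7, not yet.
  Dee: 1 of 4 neighbours ≥ 1, becomes infected.
  Gus: 3 of 6 neighbours ≥ 1, becomes infected.
  Lee: 2 of 7 neighbours < 7, not yet.
  Mo: 1 of 3 neighbours < 2, not yet.
Round 3 — checking thresholds:
  Ana: 2 of 4 neighbours < 3, not yet.
  Ben: 4 of 7 neighbours ≥ 4, becomes infected.
  Cal: 4 of 7 neighbours < 7, not yet.
  Lee: 3 of 7 neighbours < 7, not yet.
  Mo: 1 of 3 neighbours < 2, not yet.
Round 4 — checking thresholds:
  Ana: 3 of 4 neighbours ≥ 3, becomes infected.
  Cal: 5 of 7 neighbours < 7, not yet.
  Lee: 4 of 7 neighbours < 7, not yet.
  Mo: 1 of 3 neighbours < 2, not yet.
Round 5 — no new infections; cascade stops.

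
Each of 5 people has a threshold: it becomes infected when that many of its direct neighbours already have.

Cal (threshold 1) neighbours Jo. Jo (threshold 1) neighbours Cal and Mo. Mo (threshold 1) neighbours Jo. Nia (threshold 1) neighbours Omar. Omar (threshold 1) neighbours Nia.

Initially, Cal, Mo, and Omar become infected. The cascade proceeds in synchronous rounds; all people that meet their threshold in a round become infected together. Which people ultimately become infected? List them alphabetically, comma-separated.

Cal, Jo, Mo, Nia, Omar

Round 1 — Cal, Mo, Omar become infected (initial).
Round 2 — checking thresholds:
  Jo: 2 of 2 neighbours ≥ 1, becomes infected.
  Nia: 1 of 1 neighbours ≥ 1, becomes infected.
Round 3 — no new infections; cascade stops.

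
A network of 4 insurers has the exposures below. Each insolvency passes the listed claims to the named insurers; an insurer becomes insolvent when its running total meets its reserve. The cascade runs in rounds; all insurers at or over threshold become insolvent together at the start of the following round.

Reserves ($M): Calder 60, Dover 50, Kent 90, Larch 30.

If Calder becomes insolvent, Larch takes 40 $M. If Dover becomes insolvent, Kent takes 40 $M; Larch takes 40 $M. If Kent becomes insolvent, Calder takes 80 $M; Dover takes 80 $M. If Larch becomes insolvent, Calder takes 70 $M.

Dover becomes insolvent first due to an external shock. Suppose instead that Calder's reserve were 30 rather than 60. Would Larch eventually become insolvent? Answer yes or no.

With Calder's reserve at 30:
Round 1 — Dover becomes insolvent (initial).
  Kent: +40 → 40 < 90
  Larch: +40 → 40 ≥ 30
Round 2 — Larch becomes insolvent.
  Calder: +70 → 70 ≥ 30
Round 3 — Calder becomes insolvent.
No further insolvencies.

yes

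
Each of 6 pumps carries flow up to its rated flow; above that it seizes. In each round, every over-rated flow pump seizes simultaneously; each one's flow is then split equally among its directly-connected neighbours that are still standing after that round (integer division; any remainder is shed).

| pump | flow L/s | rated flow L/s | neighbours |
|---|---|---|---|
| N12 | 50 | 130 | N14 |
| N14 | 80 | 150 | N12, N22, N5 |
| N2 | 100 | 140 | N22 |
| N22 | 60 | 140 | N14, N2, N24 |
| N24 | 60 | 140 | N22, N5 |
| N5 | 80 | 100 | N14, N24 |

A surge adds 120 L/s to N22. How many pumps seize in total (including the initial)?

Round 1 — N22 at 180 > 140. N22 seizes.
  N22 sheds 180 L/s to N14, N2, N24: 60 each.
    N14: 80+60 = 140 ≤ 150
    N2: 100+60 = 160 > 140
    N24: 60+60 = 120 ≤ 140
Round 2 — N2 seizes.
  N2 sheds 160 L/s: no online neighbours, lost.
No further seizures.

2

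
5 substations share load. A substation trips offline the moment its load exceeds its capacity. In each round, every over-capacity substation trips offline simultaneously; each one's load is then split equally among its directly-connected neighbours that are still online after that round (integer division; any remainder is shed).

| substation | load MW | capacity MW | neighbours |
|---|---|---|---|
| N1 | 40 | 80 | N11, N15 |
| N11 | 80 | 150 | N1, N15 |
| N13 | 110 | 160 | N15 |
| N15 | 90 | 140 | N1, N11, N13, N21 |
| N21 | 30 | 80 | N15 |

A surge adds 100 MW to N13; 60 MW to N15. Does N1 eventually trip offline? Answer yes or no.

yes

Round 1 — N13 at 210 > 160; N15 at 150 > 140. N13, N15 trip offline.
  N13 sheds 210 MW: no online neighbours, lost.
  N15 sheds 150 MW to N1, N11, N21: 50 each.
    N1: 40+50 = 90 > 80
    N11: 80+50 = 130 ≤ 150
    N21: 30+50 = 80 ≤ 80
Round 2 — N1 trips offline.
  N1 sheds 90 MW to N11: 90 each.
    N11: 130+90 = 220 > 150
Round 3 — N11 trips offline.
  N11 sheds 220 MW: no online neighbours, lost.
No further trips.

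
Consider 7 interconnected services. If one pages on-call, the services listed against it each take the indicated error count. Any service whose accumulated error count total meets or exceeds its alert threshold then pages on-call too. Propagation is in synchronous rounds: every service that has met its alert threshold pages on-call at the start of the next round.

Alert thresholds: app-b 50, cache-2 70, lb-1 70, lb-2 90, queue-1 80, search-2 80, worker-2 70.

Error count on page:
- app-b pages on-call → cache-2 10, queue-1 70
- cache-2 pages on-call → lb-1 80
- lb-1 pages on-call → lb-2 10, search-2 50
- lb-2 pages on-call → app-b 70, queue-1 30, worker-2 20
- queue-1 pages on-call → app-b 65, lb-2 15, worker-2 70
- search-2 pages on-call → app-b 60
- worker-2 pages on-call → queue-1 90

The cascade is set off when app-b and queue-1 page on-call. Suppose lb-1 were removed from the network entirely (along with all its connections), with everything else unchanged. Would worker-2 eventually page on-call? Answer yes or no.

With lb-1 removed:
Round 1 — app-b, queue-1 page on-call (initial).
  cache-2: +10 → 10 < 70
  lb-2: +15 → 15 < 90
  worker-2: +70 → 70 ≥ 70
Round 2 — worker-2 pages on-call.
No further pages.

yes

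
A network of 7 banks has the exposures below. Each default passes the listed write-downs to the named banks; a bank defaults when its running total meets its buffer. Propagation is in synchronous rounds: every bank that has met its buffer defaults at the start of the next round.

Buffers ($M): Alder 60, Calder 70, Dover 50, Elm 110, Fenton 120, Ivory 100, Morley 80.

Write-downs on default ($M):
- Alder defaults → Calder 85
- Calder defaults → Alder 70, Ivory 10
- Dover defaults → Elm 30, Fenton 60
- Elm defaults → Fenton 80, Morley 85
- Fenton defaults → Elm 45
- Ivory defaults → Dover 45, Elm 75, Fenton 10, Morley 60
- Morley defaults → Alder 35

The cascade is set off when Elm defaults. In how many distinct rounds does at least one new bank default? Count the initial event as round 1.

Round 1 — Elm defaults (initial).
  Fenton: +80 → 80 < 120
  Morley: +85 → 85 ≥ 80
Round 2 — Morley defaults.
  Alder: +35 → 35 < 60
No further defaults.

2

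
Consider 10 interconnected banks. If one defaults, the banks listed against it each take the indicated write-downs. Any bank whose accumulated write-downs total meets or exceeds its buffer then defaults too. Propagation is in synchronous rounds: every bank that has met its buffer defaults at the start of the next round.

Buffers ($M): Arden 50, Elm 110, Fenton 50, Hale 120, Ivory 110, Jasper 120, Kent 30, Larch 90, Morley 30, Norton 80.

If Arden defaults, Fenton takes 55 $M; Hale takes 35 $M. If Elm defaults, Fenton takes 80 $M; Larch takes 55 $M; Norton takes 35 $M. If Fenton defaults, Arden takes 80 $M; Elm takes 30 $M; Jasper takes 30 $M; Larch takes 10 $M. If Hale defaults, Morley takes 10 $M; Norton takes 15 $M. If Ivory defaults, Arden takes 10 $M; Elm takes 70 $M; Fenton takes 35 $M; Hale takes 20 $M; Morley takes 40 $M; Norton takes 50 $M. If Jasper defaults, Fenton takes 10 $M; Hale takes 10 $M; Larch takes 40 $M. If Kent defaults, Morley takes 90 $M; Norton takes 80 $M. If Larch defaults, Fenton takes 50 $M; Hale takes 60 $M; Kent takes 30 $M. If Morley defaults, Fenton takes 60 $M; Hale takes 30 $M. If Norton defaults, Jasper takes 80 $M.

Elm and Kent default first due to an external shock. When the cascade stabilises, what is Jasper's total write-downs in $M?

Round 1 — Elm, Kent default (initial).
  Fenton: +80 → 80 ≥ 50
  Larch: +55 → 55 < 90
  Morley: +90 → 90 ≥ 30
  Norton: +35+80 → 115 ≥ 80
Round 2 — Fenton, Morley, Norton default.
  Arden: +80 → 80 ≥ 50
  Hale: +30 → 30 < 120
  Jasper: +30+80 → 110 < 120
  Larch: +10 → 65 < 90
Round 3 — Arden defaults.
  Hale: +35 → 65 < 120
No further defaults.

110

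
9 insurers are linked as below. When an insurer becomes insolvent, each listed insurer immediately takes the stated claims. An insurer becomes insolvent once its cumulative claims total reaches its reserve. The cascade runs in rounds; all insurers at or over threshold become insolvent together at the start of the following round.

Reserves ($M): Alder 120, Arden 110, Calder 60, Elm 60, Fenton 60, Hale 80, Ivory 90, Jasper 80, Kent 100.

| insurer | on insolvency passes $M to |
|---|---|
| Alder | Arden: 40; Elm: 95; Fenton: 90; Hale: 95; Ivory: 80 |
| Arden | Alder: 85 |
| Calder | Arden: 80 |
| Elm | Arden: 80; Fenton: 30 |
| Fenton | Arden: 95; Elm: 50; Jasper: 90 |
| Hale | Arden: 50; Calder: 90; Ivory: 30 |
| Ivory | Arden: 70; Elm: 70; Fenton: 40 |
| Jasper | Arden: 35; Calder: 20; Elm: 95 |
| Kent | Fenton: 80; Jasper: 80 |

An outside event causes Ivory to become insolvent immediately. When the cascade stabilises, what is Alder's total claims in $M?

85

Round 1 — Ivory becomes insolvent (initial).
  Arden: +70 → 70 < 110
  Elm: +70 → 70 ≥ 60
  Fenton: +40 → 40 < 60
Round 2 — Elm becomes insolvent.
  Arden: +80 → 150 ≥ 110
  Fenton: +30 → 70 ≥ 60
Round 3 — Arden, Fenton become insolvent.
  Alder: +85 → 85 < 120
  Jasper: +90 → 90 ≥ 80
Round 4 — Jasper becomes insolvent.
  Calder: +20 → 20 < 60
No further insolvencies.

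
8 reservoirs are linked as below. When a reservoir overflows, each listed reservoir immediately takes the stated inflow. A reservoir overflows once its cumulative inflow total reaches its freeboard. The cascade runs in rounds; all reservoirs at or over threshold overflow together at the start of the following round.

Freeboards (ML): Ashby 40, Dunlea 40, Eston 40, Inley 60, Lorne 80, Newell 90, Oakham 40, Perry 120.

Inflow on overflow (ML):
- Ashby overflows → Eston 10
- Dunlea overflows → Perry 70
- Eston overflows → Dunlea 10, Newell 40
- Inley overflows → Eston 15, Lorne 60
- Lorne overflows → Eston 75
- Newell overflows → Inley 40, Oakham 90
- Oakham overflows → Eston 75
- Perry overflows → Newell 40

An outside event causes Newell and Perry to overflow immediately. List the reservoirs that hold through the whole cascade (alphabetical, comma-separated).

Round 1 — Newell, Perry overflow (initial).
  Inley: +40 → 40 < 60
  Oakham: +90 → 90 ≥ 40
Round 2 — Oakham overflows.
  Eston: +75 → 75 ≥ 40
Round 3 — Eston overflows.
  Dunlea: +10 → 10 < 40
No further overflows.

Ashby, Dunlea, Inley, Lorne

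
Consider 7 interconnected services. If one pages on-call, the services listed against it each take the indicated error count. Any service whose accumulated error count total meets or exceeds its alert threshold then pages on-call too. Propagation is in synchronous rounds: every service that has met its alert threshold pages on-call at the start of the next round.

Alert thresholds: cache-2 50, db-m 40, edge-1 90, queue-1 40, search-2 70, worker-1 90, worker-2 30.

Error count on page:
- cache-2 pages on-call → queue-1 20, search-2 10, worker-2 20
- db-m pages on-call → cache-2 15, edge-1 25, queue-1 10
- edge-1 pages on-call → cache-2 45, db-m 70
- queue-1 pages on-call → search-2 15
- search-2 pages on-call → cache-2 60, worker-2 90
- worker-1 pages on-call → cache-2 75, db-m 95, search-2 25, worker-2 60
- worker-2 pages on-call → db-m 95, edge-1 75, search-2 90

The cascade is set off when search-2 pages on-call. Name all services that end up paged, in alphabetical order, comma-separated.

Round 1 — search-2 pages on-call (initial).
  cache-2: +60 → 60 ≥ 50
  worker-2: +90 → 90 ≥ 30
Round 2 — cache-2, worker-2 page on-call.
  db-m: +95 → 95 ≥ 40
  edge-1: +75 → 75 < 90
  queue-1: +20 → 20 < 40
Round 3 — db-m pages on-call.
  edge-1: +25 → 100 ≥ 90
  queue-1: +10 → 30 < 40
Round 4 — edge-1 pages on-call.
No further pages.

cache-2, db-m, edge-1, search-2, worker-2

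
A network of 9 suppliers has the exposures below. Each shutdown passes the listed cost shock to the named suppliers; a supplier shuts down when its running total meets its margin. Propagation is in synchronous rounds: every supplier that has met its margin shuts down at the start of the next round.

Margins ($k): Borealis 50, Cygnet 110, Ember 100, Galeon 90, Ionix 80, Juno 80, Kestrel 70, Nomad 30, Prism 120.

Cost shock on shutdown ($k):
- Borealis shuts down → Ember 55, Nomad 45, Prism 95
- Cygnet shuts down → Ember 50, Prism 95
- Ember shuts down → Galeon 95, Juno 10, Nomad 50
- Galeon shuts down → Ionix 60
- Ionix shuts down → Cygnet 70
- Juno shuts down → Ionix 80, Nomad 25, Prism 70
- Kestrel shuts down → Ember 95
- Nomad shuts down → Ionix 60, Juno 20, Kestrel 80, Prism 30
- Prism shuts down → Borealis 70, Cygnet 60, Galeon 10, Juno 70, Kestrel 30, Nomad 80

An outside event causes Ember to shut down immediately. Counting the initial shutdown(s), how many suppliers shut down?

5

Round 1 — Ember shuts down (initial).
  Galeon: +95 → 95 ≥ 90
  Juno: +10 → 10 < 80
  Nomad: +50 → 50 ≥ 30
Round 2 — Galeon, Nomad shut down.
  Ionix: +60+60 → 120 ≥ 80
  Juno: +20 → 30 < 80
  Kestrel: +80 → 80 ≥ 70
  Prism: +30 → 30 < 120
Round 3 — Ionix, Kestrel shut down.
  Cygnet: +70 → 70 < 110
No further shutdowns.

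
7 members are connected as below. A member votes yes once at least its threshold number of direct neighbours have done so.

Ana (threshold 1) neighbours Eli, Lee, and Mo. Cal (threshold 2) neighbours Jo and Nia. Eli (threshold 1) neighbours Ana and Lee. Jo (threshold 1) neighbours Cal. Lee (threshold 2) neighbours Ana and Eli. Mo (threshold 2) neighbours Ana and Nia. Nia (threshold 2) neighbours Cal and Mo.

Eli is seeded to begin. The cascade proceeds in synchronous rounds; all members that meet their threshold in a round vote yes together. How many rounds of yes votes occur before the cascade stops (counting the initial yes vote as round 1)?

3

Round 1 — Eli votes yes (initial).
Round 2 — checking thresholds:
  Ana: 1 of 3 neighbours ≥ 1, votes yes.
  Lee: 1 of 2 neighbours < 2, not yet.
Round 3 — checking thresholds:
  Lee: 2 of 2 neighbours ≥ 2, votes yes.
  Mo: 1 of 2 neighbours < 2, not yet.
Round 4 — no new yes votes; cascade stops.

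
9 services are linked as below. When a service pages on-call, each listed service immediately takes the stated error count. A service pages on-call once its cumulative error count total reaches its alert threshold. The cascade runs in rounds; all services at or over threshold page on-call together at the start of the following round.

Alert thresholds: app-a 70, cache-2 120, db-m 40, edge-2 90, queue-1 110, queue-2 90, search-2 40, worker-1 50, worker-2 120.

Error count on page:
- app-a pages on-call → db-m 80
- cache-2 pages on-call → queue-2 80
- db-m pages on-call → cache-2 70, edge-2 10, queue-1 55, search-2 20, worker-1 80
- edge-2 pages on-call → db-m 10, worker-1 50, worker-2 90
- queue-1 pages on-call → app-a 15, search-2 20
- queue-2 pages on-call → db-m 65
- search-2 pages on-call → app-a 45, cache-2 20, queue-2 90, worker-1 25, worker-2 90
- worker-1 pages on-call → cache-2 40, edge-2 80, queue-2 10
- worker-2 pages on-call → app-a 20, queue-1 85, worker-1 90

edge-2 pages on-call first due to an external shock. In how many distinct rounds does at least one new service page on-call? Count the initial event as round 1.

Round 1 — edge-2 pages on-call (initial).
  db-m: +10 → 10 < 40
  worker-1: +50 → 50 ≥ 50
  worker-2: +90 → 90 < 120
Round 2 — worker-1 pages on-call.
  cache-2: +40 → 40 < 120
  queue-2: +10 → 10 < 90
No further pages.

2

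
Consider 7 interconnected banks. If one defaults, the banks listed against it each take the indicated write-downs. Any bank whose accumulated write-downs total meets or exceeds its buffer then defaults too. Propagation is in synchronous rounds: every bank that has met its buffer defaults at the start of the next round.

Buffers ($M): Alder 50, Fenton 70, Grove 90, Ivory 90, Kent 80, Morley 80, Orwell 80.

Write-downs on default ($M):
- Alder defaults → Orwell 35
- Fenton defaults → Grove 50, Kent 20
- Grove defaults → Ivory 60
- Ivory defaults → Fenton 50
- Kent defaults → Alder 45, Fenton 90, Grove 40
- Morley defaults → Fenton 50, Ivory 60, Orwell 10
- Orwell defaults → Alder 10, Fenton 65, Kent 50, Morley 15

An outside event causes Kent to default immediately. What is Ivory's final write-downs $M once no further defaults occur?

60

Round 1 — Kent defaults (initial).
  Alder: +45 → 45 < 50
  Fenton: +90 → 90 ≥ 70
  Grove: +40 → 40 < 90
Round 2 — Fenton defaults.
  Grove: +50 → 90 ≥ 90
Round 3 — Grove defaults.
  Ivory: +60 → 60 < 90
No further defaults.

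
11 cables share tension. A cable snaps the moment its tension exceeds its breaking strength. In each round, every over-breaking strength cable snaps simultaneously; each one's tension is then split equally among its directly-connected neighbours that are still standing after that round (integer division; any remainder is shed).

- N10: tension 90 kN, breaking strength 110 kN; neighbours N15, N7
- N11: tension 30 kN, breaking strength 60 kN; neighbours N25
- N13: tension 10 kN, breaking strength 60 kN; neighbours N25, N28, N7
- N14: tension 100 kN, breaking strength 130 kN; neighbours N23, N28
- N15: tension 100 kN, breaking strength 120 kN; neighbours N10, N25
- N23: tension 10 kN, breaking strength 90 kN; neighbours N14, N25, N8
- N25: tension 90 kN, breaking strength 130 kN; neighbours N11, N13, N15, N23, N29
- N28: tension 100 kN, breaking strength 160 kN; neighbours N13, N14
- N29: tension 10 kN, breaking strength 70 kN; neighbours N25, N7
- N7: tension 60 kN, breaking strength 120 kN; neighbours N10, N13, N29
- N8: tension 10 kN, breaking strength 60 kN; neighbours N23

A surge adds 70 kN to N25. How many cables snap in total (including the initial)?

Round 1 — N25 at 160 > 130. N25 snaps.
  N25 sheds 160 kN to N11, N13, N15, N23, N29: 32 each.
    N11: 30+32 = 62 > 60
    N13: 10+32 = 42 ≤ 60
    N15: 100+32 = 132 > 120
    N23: 10+32 = 42 ≤ 90
    N29: 10+32 = 42 ≤ 70
Round 2 — N11, N15 snap.
  N11 sheds 62 kN: no online neighbours, lost.
  N15 sheds 132 kN to N10: 132 each.
    N10: 90+132 = 222 > 110
Round 3 — N10 snaps.
  N10 sheds 222 kN to N7: 222 each.
    N7: 60+222 = 282 > 120
Round 4 — N7 snaps.
  N7 sheds 282 kN to N13, N29: 141 each.
    N13: 42+141 = 183 > 60
    N29: 42+141 = 183 > 70
Round 5 — N13, N29 snap.
  N13 sheds 183 kN to N28: 183 each.
    N28: 100+183 = 283 > 160
  N29 sheds 183 kN: no online neighbours, lost.
Round 6 — N28 snaps.
  N28 sheds 283 kN to N14: 283 each.
    N14: 100+283 = 383 > 130
Round 7 — N14 snaps.
  N14 sheds 383 kN to N23: 383 each.
    N23: 42+383 = 425 > 90
Round 8 — N23 snaps.
  N23 sheds 425 kN to N8: 425 each.
    N8: 10+425 = 435 > 60
Round 9 — N8 snaps.
  N8 sheds 435 kN: no online neighbours, lost.
No further breaks.

11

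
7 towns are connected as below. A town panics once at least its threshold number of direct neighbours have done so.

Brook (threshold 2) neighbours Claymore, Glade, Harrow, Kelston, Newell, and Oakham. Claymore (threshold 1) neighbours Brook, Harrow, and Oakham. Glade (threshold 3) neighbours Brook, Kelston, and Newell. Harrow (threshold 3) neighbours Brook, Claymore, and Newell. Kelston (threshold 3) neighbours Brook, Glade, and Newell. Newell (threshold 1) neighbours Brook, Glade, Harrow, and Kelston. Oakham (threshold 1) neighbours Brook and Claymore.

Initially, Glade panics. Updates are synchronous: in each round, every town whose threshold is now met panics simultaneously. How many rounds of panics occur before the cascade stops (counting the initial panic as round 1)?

5

Round 1 — Glade panics (initial).
Round 2 — checking thresholds:
  Brook: 1 of 6 neighbours < 2, not yet.
  Kelston: 1 of 3 neighbours < 3, not yet.
  Newell: 1 of 4 neighbours ≥ 1, panics.
Round 3 — checking thresholds:
  Brook: 2 of 6 neighbours ≥ 2, panics.
  Harrow: 1 of 3 neighbours < 3, not yet.
  Kelston: 2 of 3 neighbours < 3, not yet.
Round 4 — checking thresholds:
  Claymore: 1 of 3 neighbours ≥ 1, panics.
  Harrow: 2 of 3 neighbours < 3, not yet.
  Kelston: 3 of 3 neighbours ≥ 3, panics.
  Oakham: 1 of 2 neighbours ≥ 1, panics.
Round 5 — checking thresholds:
  Harrow: 3 of 3 neighbours ≥ 3, panics.
Round 6 — no new panics; cascade stops.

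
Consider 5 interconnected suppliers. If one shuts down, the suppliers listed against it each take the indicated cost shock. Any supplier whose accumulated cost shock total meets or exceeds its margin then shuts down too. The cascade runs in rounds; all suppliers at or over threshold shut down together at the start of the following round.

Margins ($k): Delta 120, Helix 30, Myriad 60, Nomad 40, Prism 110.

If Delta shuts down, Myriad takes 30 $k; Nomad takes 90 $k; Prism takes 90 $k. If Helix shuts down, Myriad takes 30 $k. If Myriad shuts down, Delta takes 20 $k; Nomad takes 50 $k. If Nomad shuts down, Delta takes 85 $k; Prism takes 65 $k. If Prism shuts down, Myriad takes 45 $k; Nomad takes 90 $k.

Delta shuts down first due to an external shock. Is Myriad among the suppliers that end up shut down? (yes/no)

Round 1 — Delta shuts down (initial).
  Myriad: +30 → 30 < 60
  Nomad: +90 → 90 ≥ 40
  Prism: +90 → 90 < 110
Round 2 — Nomad shuts down.
  Prism: +65 → 155 ≥ 110
Round 3 — Prism shuts down.
  Myriad: +45 → 75 ≥ 60
Round 4 — Myriad shuts down.
No further shutdowns.

yes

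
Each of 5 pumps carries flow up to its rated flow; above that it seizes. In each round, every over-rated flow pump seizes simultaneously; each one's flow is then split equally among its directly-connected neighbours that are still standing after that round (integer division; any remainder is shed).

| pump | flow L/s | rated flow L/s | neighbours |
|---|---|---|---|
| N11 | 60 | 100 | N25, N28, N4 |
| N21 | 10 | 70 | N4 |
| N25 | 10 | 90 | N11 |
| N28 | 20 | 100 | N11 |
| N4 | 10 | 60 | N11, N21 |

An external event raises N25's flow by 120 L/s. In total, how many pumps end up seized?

5

Round 1 — N25 at 130 > 90. N25 seizes.
  N25 sheds 130 L/s to N11: 130 each.
    N11: 60+130 = 190 > 100
Round 2 — N11 seizes.
  N11 sheds 190 L/s to N28, N4: 95 each.
    N28: 20+95 = 115 > 100
    N4: 10+95 = 105 > 60
Round 3 — N28, N4 seize.
  N28 sheds 115 L/s: no online neighbours, lost.
  N4 sheds 105 L/s to N21: 105 each.
    N21: 10+105 = 115 > 70
Round 4 — N21 seizes.
  N21 sheds 115 L/s: no online neighbours, lost.
No further seizures.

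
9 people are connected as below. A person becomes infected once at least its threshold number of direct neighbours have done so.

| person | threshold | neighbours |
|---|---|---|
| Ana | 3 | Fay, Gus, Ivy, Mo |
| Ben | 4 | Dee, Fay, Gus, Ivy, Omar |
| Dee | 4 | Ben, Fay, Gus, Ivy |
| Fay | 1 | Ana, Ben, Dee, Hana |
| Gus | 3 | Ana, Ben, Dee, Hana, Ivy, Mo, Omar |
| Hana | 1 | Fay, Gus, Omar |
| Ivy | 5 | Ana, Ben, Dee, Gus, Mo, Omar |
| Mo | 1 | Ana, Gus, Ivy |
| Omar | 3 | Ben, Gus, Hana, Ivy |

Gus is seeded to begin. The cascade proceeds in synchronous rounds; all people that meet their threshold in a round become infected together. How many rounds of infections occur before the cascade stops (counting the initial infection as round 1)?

4

Round 1 — Gus becomes infected (initial).
Round 2 — checking thresholds:
  Ana: 1 of 4 neighbours < 3, holds.
  Ben: 1 of 5 neighbours < 4, holds.
  Dee: 1 of 4 neighbours < 4, holds.
  Hana: 1 of 3 neighbours ≥ 1, becomes infected.
  Ivy: 1 of 6 neighbours < 5, holds.
  Mo: 1 of 3 neighbours ≥ 1, becomes infected.
  Omar: 1 of 4 neighbours < 3, holds.
Round 3 — checking thresholds:
  Ana: 2 of 4 neighbours < 3, holds.
  Ben: 1 of 5 neighbours < 4, holds.
  Dee: 1 of 4 neighbours < 4, holds.
  Fay: 1 of 4 neighbours ≥ 1, becomes infected.
  Ivy: 2 of 6 neighbours < 5, holds.
  Omar: 2 of 4 neighbours < 3, holds.
Round 4 — checking thresholds:
  Ana: 3 of 4 neighbours ≥ 3, becomes infected.
  Ben: 2 of 5 neighbours < 4, holds.
  Dee: 2 of 4 neighbours < 4, holds.
  Ivy: 2 of 6 neighbours < 5, holds.
  Omar: 2 of 4 neighbours < 3, holds.
Round 5 — no new infections; cascade stops.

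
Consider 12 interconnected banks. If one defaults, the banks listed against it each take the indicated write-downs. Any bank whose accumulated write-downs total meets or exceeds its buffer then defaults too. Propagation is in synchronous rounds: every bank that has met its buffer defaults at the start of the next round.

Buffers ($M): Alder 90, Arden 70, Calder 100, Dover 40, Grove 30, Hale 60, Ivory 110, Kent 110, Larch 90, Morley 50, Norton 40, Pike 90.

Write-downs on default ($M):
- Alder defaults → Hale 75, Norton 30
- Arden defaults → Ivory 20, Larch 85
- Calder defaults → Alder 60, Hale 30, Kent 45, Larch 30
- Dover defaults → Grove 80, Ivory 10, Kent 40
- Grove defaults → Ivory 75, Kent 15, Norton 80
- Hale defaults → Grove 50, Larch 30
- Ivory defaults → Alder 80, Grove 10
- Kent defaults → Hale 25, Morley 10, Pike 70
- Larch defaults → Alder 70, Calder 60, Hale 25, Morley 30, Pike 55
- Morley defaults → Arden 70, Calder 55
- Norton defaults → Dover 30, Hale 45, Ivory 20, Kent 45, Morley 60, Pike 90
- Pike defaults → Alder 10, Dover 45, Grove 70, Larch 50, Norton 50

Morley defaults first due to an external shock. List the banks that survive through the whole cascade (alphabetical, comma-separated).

Round 1 — Morley defaults (initial).
  Arden: +70 → 70 ≥ 70
  Calder: +55 → 55 < 100
Round 2 — Arden defaults.
  Ivory: +20 → 20 < 110
  Larch: +85 → 85 < 90
No further defaults.

Alder, Calder, Dover, Grove, Hale, Ivory, Kent, Larch, Norton, Pike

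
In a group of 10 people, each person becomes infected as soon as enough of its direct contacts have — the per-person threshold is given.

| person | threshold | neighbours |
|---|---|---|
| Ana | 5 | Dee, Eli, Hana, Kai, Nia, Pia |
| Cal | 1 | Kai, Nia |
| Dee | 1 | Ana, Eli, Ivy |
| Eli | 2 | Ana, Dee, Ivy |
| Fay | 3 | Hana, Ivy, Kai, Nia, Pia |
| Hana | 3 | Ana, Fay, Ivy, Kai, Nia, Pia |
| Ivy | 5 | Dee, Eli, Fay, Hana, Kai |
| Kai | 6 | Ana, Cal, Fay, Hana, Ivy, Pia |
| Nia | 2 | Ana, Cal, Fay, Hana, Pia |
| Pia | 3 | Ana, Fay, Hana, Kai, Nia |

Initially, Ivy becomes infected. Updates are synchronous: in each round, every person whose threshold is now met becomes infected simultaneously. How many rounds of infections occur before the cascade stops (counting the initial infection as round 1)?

Round 1 — Ivy becomes infected (initial).
Round 2 — checking thresholds:
  Dee: 1 of 3 neighbours ≥ 1, becomes infected.
  Eli: 1 of 3 neighbours < 2, below threshold.
  Fay: 1 of 5 neighbours < 3, below threshold.
  Hana: 1 of 6 neighbours < 3, below threshold.
  Kai: 1 of 6 neighbours < 6, below threshold.
Round 3 — checking thresholds:
  Ana: 1 of 6 neighbours < 5, below threshold.
  Eli: 2 of 3 neighbours ≥ 2, becomes infected.
  Fay: 1 of 5 neighbours < 3, below threshold.
  Hana: 1 of 6 neighbours < 3, below threshold.
  Kai: 1 of 6 neighbours < 6, below threshold.
Round 4 — no new infections; cascade stops.

3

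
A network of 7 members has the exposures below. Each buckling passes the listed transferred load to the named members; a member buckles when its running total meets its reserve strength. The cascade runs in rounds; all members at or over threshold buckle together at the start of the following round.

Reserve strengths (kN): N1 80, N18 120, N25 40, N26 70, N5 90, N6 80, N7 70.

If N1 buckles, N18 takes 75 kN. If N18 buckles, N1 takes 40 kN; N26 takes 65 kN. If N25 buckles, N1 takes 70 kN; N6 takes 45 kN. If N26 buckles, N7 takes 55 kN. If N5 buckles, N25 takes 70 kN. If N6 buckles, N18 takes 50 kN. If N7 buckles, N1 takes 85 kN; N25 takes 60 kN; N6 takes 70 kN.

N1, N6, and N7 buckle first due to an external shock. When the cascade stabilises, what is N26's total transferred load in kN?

Round 1 — N1, N6, N7 buckle (initial).
  N18: +75+50 → 125 ≥ 120
  N25: +60 → 60 ≥ 40
Round 2 — N18, N25 buckle.
  N26: +65 → 65 < 70
No further bucklings.

65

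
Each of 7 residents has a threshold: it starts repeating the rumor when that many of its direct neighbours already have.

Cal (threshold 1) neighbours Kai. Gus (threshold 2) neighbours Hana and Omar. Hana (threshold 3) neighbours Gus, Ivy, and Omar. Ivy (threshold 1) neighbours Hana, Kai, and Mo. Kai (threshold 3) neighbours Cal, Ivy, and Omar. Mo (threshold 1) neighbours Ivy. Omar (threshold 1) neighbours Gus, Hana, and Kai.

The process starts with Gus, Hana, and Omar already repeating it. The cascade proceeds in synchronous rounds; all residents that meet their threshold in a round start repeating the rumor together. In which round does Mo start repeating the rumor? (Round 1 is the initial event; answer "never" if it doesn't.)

Round 1 — Gus, Hana, Omar start repeating the rumor (initial).
Round 2 — checking thresholds:
  Ivy: 1 of 3 neighbours ≥ 1, starts repeating the rumor.
  Kai: 1 of 3 neighbours < 3, below threshold.
Round 3 — checking thresholds:
  Kai: 2 of 3 neighbours < 3, below threshold.
  Mo: 1 of 1 neighbours ≥ 1, starts repeating the rumor.
Round 4 — no new spreads; cascade stops.

3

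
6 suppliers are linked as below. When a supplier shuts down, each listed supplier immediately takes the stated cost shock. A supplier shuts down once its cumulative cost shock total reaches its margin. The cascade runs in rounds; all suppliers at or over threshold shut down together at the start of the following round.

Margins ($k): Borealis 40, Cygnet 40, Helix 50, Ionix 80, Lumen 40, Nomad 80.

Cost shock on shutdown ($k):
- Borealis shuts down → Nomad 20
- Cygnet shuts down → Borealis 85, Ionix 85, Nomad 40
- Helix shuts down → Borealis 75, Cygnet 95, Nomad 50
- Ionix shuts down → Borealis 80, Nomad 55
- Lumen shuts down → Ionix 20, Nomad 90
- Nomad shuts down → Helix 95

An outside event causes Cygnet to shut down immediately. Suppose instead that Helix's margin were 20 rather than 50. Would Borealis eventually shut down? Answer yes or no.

With Helix's margin at 20:
Round 1 — Cygnet shuts down (initial).
  Borealis: +85 → 85 ≥ 40
  Ionix: +85 → 85 ≥ 80
  Nomad: +40 → 40 < 80
Round 2 — Borealis, Ionix shut down.
  Nomad: +20+55 → 115 ≥ 80
Round 3 — Nomad shuts down.
  Helix: +95 → 95 ≥ 20
Round 4 — Helix shuts down.
No further shutdowns.

yes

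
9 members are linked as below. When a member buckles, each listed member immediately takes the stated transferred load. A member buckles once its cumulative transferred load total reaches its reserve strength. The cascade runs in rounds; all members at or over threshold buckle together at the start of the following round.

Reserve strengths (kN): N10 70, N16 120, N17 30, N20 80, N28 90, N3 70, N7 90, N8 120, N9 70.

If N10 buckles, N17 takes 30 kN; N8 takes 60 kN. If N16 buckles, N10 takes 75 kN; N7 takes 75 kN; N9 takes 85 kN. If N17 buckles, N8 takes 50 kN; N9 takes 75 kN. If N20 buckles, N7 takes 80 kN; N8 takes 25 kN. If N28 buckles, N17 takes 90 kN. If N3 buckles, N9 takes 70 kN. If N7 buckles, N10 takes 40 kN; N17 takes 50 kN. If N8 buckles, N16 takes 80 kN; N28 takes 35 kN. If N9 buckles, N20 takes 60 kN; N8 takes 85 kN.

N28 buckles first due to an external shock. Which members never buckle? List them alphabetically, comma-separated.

Round 1 — N28 buckles (initial).
  N17: +90 → 90 ≥ 30
Round 2 — N17 buckles.
  N8: +50 → 50 < 120
  N9: +75 → 75 ≥ 70
Round 3 — N9 buckles.
  N20: +60 → 60 < 80
  N8: +85 → 135 ≥ 120
Round 4 — N8 buckles.
  N16: +80 → 80 < 120
No further bucklings.

N10, N16, N20, N3, N7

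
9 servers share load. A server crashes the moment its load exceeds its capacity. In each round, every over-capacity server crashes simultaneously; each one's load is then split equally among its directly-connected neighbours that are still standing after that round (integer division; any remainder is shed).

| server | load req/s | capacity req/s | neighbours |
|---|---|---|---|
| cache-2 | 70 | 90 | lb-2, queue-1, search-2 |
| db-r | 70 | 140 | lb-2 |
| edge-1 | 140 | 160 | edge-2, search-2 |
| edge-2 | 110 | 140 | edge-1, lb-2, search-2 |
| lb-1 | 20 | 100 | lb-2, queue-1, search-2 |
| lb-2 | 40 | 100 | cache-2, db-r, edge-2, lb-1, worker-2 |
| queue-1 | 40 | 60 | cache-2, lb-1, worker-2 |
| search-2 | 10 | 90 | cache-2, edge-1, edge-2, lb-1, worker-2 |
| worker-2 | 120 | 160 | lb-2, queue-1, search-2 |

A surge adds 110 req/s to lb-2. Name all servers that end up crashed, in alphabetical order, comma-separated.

Round 1 — lb-2 at 150 > 100. lb-2 crashes.
  lb-2 sheds 150 req/s to cache-2, db-r, edge-2, lb-1, worker-2: 30 each.
    cache-2: 70+30 = 100 > 90
    db-r: 70+30 = 100 ≤ 140
    edge-2: 110+30 = 140 ≤ 140
    lb-1: 20+30 = 50 ≤ 100
    worker-2: 120+30 = 150 ≤ 160
Round 2 — cache-2 crashes.
  cache-2 sheds 100 req/s to queue-1, search-2: 50 each.
    queue-1: 40+50 = 90 > 60
    search-2: 10+50 = 60 ≤ 90
Round 3 — queue-1 crashes.
  queue-1 sheds 90 req/s to lb-1, worker-2: 45 each.
    lb-1: 50+45 = 95 ≤ 100
    worker-2: 150+45 = 195 > 160
Round 4 — worker-2 crashes.
  worker-2 sheds 195 req/s to search-2: 195 each.
    search-2: 60+195 = 255 > 90
Round 5 — search-2 crashes.
  search-2 sheds 255 req/s to edge-1, edge-2, lb-1: 85 each.
    edge-1: 140+85 = 225 > 160
    edge-2: 140+85 = 225 > 140
    lb-1: 95+85 = 180 > 100
Round 6 — edge-1, edge-2, lb-1 crash.
  edge-1 sheds 225 req/s: no online neighbours, lost.
  edge-2 sheds 225 req/s: no online neighbours, lost.
  lb-1 sheds 180 req/s: no online neighbours, lost.
No further crashes.

cache-2, edge-1, edge-2, lb-1, lb-2, queue-1, search-2, worker-2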